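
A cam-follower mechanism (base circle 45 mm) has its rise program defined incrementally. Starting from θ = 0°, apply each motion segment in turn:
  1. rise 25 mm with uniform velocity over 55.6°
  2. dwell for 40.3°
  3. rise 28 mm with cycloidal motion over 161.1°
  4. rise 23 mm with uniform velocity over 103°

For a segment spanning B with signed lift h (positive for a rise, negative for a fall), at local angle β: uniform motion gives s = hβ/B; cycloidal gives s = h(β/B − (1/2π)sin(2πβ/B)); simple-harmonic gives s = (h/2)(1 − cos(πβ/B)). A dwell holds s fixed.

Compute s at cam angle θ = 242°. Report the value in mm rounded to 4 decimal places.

seg 1 [0°–55.6°] uniform, h=25: full span → s += 25 → s = 25.0000
seg 2 [55.6°–95.9°] dwell: s stays 25.0000
seg 3 [95.9°–257°] cycloidal, h=28: θ=242° here. β=146.1, B=161.1. 28·(0.9069 − sin(2π·0.9069)/(2π)) = 27.8538 → s = 52.8538

52.8538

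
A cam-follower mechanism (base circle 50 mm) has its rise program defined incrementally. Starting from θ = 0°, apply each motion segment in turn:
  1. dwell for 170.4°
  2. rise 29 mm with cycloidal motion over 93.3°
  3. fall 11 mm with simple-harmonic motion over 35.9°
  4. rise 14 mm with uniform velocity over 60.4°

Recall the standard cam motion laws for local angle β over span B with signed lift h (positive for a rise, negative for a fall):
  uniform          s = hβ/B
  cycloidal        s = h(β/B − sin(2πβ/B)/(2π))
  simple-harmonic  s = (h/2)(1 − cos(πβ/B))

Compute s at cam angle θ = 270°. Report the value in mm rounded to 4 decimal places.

seg 1 [0°–170.4°] dwell: s stays 0.0000
seg 2 [170.4°–263.7°] cycloidal, h=29: full span → s += 29 → s = 29.0000
seg 3 [263.7°–299.6°] simple-harmonic, h=-11: θ=270° here. β=6.3, B=35.9. -11/2·(1 − cos(π·0.1755)) = -0.8149 → s = 28.1851

28.1851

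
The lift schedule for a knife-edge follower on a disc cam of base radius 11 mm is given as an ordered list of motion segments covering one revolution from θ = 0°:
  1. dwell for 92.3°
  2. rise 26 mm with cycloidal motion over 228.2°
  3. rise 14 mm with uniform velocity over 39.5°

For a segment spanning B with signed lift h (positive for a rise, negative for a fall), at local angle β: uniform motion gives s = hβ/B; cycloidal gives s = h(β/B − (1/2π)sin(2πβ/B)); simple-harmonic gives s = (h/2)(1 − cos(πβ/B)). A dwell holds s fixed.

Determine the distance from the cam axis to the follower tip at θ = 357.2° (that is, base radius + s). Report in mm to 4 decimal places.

seg 1 [0°–92.3°] dwell: s stays 0.0000
seg 2 [92.3°–320.5°] cycloidal, h=26: full span → s += 26 → s = 26.0000
seg 3 [320.5°–360°] uniform, h=14: θ=357.2° here. β=36.7, B=39.5. 14·36.7/39.5 = 13.0076 → s = 39.0076
radial distance = base radius + s = 11 + 39.0076 = 50.0076

50.0076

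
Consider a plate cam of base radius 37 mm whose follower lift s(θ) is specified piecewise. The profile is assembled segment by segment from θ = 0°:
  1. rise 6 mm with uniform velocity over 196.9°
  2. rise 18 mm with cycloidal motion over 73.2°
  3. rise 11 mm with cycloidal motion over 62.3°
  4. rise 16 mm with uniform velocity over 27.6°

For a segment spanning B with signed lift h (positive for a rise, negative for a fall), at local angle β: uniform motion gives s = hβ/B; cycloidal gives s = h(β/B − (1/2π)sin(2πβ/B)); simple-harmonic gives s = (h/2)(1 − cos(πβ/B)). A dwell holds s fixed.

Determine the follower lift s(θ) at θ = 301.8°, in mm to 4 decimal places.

seg 1 [0°–196.9°] uniform, h=6: full span → s += 6 → s = 6.0000
seg 2 [196.9°–270.1°] cycloidal, h=18: full span → s += 18 → s = 24.0000
seg 3 [270.1°–332.4°] cycloidal, h=11: θ=301.8° here. β=31.7, B=62.3. 11·(0.5088 − sin(2π·0.5088)/(2π)) = 5.6942 → s = 29.6942

29.6942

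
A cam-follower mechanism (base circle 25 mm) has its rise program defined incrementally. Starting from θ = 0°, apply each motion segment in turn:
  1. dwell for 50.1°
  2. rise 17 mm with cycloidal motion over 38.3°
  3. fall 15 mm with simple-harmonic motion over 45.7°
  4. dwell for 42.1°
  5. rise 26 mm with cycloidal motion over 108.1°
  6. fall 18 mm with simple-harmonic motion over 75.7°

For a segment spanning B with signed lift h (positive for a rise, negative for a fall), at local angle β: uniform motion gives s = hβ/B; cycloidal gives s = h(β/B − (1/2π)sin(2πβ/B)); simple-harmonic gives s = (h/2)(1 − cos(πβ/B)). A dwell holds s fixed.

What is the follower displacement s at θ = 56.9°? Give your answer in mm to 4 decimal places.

seg 1 [0°–50.1°] dwell: s stays 0.0000
seg 2 [50.1°–88.4°] cycloidal, h=17: θ=56.9° here. β=6.8, B=38.3. 17·(0.1775 − sin(2π·0.1775)/(2π)) = 0.5882 → s = 0.5882

0.5882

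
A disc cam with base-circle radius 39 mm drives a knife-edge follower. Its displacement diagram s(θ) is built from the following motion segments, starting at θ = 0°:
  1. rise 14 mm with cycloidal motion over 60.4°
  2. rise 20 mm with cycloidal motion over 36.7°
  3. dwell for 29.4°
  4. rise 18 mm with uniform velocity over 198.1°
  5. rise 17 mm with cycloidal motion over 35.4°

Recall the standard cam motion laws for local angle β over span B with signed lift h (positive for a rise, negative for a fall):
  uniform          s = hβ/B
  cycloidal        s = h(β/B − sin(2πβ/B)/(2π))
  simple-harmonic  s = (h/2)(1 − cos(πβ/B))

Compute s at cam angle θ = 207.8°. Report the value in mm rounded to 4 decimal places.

seg 1 [0°–60.4°] cycloidal, h=14: full span → s += 14 → s = 14.0000
seg 2 [60.4°–97.1°] cycloidal, h=20: full span → s += 20 → s = 34.0000
seg 3 [97.1°–126.5°] dwell: s stays 34.0000
seg 4 [126.5°–324.6°] uniform, h=18: θ=207.8° here. β=81.3, B=198.1. 18·81.3/198.1 = 7.3872 → s = 41.3872

41.3872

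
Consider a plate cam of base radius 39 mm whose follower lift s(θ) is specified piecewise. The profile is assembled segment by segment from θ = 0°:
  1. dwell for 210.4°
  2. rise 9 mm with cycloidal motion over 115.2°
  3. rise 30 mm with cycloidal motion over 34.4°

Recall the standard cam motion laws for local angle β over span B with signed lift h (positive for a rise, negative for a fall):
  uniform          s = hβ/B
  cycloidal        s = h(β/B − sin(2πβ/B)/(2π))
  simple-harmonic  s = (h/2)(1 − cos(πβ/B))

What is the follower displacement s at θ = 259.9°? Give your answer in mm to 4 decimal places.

seg 1 [0°–210.4°] dwell: s stays 0.0000
seg 2 [210.4°–325.6°] cycloidal, h=9: θ=259.9° here. β=49.5, B=115.2. 9·(0.4297 − sin(2π·0.4297)/(2π)) = 3.2548 → s = 3.2548

3.2548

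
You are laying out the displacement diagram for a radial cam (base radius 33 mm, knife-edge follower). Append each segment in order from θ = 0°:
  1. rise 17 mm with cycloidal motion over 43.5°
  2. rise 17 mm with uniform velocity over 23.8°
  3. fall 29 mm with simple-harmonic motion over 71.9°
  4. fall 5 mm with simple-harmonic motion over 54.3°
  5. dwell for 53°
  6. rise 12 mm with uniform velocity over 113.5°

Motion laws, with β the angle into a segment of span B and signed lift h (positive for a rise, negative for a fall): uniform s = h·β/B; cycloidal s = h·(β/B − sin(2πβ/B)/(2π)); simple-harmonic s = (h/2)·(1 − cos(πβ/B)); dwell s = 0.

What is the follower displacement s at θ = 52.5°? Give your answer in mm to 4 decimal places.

seg 1 [0°–43.5°] cycloidal, h=17: full span → s += 17 → s = 17.0000
seg 2 [43.5°–67.3°] uniform, h=17: θ=52.5° here. β=9, B=23.8. 17·9/23.8 = 6.4286 → s = 23.4286

23.4286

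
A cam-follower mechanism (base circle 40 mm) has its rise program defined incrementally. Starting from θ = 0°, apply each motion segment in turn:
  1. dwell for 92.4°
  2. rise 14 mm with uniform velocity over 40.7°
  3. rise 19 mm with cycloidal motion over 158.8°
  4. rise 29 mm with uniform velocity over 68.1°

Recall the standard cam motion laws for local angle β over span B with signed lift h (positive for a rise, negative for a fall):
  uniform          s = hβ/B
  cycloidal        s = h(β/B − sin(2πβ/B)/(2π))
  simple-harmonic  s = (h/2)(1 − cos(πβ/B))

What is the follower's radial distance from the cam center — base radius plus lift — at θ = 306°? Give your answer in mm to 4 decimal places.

seg 1 [0°–92.4°] dwell: s stays 0.0000
seg 2 [92.4°–133.1°] uniform, h=14: full span → s += 14 → s = 14.0000
seg 3 [133.1°–291.9°] cycloidal, h=19: full span → s += 19 → s = 33.0000
seg 4 [291.9°–360°] uniform, h=29: θ=306° here. β=14.1, B=68.1. 29·14.1/68.1 = 6.0044 → s = 39.0044
radial distance = base radius + s = 40 + 39.0044 = 79.0044

79.0044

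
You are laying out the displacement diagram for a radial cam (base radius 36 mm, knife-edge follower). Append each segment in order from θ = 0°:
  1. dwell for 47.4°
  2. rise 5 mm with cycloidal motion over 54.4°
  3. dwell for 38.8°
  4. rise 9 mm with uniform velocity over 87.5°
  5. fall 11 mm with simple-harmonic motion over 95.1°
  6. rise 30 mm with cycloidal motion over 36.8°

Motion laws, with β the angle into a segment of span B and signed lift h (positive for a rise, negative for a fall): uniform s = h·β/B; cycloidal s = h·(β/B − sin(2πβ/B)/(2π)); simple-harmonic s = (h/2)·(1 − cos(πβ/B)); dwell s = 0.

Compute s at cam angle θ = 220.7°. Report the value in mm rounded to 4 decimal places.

seg 1 [0°–47.4°] dwell: s stays 0.0000
seg 2 [47.4°–101.8°] cycloidal, h=5: full span → s += 5 → s = 5.0000
seg 3 [101.8°–140.6°] dwell: s stays 5.0000
seg 4 [140.6°–228.1°] uniform, h=9: θ=220.7° here. β=80.1, B=87.5. 9·80.1/87.5 = 8.2389 → s = 13.2389

13.2389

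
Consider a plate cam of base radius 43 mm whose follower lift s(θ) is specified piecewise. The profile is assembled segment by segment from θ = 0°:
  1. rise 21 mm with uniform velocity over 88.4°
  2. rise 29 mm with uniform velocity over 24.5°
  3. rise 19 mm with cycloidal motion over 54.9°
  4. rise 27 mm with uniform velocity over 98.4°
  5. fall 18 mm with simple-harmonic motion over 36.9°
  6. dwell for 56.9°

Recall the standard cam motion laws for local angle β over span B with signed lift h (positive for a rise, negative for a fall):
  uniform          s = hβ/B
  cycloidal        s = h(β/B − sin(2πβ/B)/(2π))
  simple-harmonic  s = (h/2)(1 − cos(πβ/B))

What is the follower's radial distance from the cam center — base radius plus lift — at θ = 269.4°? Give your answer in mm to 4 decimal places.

seg 1 [0°–88.4°] uniform, h=21: full span → s += 21 → s = 21.0000
seg 2 [88.4°–112.9°] uniform, h=29: full span → s += 29 → s = 50.0000
seg 3 [112.9°–167.8°] cycloidal, h=19: full span → s += 19 → s = 69.0000
seg 4 [167.8°–266.2°] uniform, h=27: full span → s += 27 → s = 96.0000
seg 5 [266.2°–303.1°] simple-harmonic, h=-18: θ=269.4° here. β=3.2, B=36.9. -18/2·(1 − cos(π·0.0867)) = -0.3319 → s = 95.6681
radial distance = base radius + s = 43 + 95.6681 = 138.6681

138.6681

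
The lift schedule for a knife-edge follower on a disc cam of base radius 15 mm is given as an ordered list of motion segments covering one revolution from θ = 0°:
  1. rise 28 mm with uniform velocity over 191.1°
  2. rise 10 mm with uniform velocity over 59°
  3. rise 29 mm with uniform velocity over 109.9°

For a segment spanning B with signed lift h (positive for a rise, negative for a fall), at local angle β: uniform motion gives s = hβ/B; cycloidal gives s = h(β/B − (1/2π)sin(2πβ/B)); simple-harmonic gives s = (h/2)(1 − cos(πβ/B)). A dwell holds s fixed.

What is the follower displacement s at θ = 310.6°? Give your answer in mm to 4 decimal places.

seg 1 [0°–191.1°] uniform, h=28: full span → s += 28 → s = 28.0000
seg 2 [191.1°–250.1°] uniform, h=10: full span → s += 10 → s = 38.0000
seg 3 [250.1°–360°] uniform, h=29: θ=310.6° here. β=60.5, B=109.9. 29·60.5/109.9 = 15.9645 → s = 53.9645

53.9645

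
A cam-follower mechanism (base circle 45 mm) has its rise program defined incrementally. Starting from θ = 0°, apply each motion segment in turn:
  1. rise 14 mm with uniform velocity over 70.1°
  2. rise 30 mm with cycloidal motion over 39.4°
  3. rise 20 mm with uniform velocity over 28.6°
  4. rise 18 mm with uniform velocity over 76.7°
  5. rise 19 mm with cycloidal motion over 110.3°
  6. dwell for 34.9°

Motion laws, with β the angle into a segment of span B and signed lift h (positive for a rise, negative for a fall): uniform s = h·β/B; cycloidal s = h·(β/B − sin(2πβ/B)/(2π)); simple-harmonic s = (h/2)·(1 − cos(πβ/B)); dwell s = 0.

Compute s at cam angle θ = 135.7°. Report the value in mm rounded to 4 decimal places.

seg 1 [0°–70.1°] uniform, h=14: full span → s += 14 → s = 14.0000
seg 2 [70.1°–109.5°] cycloidal, h=30: full span → s += 30 → s = 44.0000
seg 3 [109.5°–138.1°] uniform, h=20: θ=135.7° here. β=26.2, B=28.6. 20·26.2/28.6 = 18.3217 → s = 62.3217

62.3217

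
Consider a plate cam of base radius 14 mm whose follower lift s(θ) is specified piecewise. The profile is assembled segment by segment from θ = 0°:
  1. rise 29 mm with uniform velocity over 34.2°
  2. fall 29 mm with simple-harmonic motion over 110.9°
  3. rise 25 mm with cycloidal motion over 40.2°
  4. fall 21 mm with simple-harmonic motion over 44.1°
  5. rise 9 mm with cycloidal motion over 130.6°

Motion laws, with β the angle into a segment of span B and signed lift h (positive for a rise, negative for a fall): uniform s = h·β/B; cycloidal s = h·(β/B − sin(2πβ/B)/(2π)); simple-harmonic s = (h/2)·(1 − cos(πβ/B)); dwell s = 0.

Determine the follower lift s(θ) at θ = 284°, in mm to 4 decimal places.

seg 1 [0°–34.2°] uniform, h=29: full span → s += 29 → s = 29.0000
seg 2 [34.2°–145.1°] simple-harmonic, h=-29: full span → s += -29 → s = 0.0000
seg 3 [145.1°–185.3°] cycloidal, h=25: full span → s += 25 → s = 25.0000
seg 4 [185.3°–229.4°] simple-harmonic, h=-21: full span → s += -21 → s = 4.0000
seg 5 [229.4°–360°] cycloidal, h=9: θ=284° here. β=54.6, B=130.6. 9·(0.4181 − sin(2π·0.4181)/(2π)) = 3.0574 → s = 7.0574

7.0574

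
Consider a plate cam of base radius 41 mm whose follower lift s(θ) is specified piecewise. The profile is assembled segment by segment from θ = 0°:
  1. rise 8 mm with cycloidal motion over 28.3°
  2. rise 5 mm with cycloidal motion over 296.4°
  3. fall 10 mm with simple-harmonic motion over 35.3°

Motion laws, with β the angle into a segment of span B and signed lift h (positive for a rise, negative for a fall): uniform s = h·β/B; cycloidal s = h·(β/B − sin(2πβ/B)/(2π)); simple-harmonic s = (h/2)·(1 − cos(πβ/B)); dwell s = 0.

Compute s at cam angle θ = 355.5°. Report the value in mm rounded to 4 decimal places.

seg 1 [0°–28.3°] cycloidal, h=8: full span → s += 8 → s = 8.0000
seg 2 [28.3°–324.7°] cycloidal, h=5: full span → s += 5 → s = 13.0000
seg 3 [324.7°–360°] simple-harmonic, h=-10: θ=355.5° here. β=30.8, B=35.3. -10/2·(1 − cos(π·0.8725)) = -9.6044 → s = 3.3956

3.3956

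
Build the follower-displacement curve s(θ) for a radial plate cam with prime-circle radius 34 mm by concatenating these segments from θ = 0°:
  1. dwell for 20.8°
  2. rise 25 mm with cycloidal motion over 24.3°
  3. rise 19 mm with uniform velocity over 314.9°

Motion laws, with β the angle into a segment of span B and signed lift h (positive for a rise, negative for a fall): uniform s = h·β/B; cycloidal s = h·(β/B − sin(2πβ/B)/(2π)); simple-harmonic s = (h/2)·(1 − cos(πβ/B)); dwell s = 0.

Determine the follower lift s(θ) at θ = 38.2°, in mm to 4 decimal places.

seg 1 [0°–20.8°] dwell: s stays 0.0000
seg 2 [20.8°–45.1°] cycloidal, h=25: θ=38.2° here. β=17.4, B=24.3. 25·(0.7160 − sin(2π·0.7160)/(2π)) = 21.7899 → s = 21.7899

21.7899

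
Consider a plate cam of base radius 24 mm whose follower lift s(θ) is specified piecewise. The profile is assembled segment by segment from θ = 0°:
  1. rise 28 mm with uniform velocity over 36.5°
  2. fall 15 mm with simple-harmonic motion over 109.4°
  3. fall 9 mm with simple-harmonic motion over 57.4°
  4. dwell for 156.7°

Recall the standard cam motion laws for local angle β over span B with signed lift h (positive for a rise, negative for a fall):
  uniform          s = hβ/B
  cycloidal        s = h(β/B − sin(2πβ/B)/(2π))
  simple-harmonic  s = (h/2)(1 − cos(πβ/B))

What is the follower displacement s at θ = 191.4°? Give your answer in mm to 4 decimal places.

seg 1 [0°–36.5°] uniform, h=28: full span → s += 28 → s = 28.0000
seg 2 [36.5°–145.9°] simple-harmonic, h=-15: full span → s += -15 → s = 13.0000
seg 3 [145.9°–203.3°] simple-harmonic, h=-9: θ=191.4° here. β=45.5, B=57.4. -9/2·(1 − cos(π·0.7927)) = -8.0788 → s = 4.9212

4.9212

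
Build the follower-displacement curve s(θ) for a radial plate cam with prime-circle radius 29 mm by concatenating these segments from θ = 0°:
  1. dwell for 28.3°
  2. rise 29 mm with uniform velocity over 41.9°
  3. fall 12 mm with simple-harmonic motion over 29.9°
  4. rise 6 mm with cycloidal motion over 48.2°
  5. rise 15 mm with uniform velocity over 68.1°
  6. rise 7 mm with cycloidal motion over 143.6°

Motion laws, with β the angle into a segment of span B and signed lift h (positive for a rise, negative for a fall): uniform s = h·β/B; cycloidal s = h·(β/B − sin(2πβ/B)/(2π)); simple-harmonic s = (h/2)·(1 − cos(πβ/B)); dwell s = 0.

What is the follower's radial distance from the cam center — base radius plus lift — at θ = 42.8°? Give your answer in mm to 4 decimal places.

seg 1 [0°–28.3°] dwell: s stays 0.0000
seg 2 [28.3°–70.2°] uniform, h=29: θ=42.8° here. β=14.5, B=41.9. 29·14.5/41.9 = 10.0358 → s = 10.0358
radial distance = base radius + s = 29 + 10.0358 = 39.0358

39.0358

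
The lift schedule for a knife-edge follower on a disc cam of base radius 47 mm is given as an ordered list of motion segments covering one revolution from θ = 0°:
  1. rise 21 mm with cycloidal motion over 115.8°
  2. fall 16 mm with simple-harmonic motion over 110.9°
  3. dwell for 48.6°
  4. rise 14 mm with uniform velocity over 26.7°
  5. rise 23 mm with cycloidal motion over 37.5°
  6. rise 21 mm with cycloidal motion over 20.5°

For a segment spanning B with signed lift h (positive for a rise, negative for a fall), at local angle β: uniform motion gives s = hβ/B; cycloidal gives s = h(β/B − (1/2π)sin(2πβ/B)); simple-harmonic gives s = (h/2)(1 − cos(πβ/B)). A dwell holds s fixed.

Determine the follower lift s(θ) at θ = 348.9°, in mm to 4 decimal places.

seg 1 [0°–115.8°] cycloidal, h=21: full span → s += 21 → s = 21.0000
seg 2 [115.8°–226.7°] simple-harmonic, h=-16: full span → s += -16 → s = 5.0000
seg 3 [226.7°–275.3°] dwell: s stays 5.0000
seg 4 [275.3°–302°] uniform, h=14: full span → s += 14 → s = 19.0000
seg 5 [302°–339.5°] cycloidal, h=23: full span → s += 23 → s = 42.0000
seg 6 [339.5°–360°] cycloidal, h=21: θ=348.9° here. β=9.4, B=20.5. 21·(0.4585 − sin(2π·0.4585)/(2π)) = 8.7684 → s = 50.7684

50.7684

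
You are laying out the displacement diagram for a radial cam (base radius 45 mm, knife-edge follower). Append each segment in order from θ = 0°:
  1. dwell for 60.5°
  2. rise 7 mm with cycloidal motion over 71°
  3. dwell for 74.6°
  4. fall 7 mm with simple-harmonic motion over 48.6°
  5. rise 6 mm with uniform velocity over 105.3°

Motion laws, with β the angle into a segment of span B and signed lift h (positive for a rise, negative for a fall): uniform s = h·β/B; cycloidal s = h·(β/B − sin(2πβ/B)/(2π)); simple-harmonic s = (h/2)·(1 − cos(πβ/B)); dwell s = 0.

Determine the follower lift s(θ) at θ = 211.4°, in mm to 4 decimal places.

seg 1 [0°–60.5°] dwell: s stays 0.0000
seg 2 [60.5°–131.5°] cycloidal, h=7: full span → s += 7 → s = 7.0000
seg 3 [131.5°–206.1°] dwell: s stays 7.0000
seg 4 [206.1°–254.7°] simple-harmonic, h=-7: θ=211.4° here. β=5.3, B=48.6. -7/2·(1 − cos(π·0.1091)) = -0.2034 → s = 6.7966

6.7966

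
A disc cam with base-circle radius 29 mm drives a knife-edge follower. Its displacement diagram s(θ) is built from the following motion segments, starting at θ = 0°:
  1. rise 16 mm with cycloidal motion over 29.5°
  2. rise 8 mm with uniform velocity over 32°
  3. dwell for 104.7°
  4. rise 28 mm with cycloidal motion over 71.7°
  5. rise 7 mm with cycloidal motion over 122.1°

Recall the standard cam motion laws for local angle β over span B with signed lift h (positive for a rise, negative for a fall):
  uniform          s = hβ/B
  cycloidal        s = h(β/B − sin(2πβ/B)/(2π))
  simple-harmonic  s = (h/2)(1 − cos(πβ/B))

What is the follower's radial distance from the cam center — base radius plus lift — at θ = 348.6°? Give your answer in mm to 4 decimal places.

seg 1 [0°–29.5°] cycloidal, h=16: full span → s += 16 → s = 16.0000
seg 2 [29.5°–61.5°] uniform, h=8: full span → s += 8 → s = 24.0000
seg 3 [61.5°–166.2°] dwell: s stays 24.0000
seg 4 [166.2°–237.9°] cycloidal, h=28: full span → s += 28 → s = 52.0000
seg 5 [237.9°–360°] cycloidal, h=7: θ=348.6° here. β=110.7, B=122.1. 7·(0.9066 − sin(2π·0.9066)/(2π)) = 6.9632 → s = 58.9632
radial distance = base radius + s = 29 + 58.9632 = 87.9632

87.9632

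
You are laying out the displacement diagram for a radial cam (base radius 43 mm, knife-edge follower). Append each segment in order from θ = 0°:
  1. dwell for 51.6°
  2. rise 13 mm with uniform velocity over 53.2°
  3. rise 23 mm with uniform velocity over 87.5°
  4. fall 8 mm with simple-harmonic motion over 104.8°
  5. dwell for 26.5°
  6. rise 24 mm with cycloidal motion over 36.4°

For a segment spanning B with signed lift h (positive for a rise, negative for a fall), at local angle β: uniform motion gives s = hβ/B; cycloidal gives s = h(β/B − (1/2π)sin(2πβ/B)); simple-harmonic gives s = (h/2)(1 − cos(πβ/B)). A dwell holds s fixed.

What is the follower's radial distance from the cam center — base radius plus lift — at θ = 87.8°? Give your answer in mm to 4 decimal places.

seg 1 [0°–51.6°] dwell: s stays 0.0000
seg 2 [51.6°–104.8°] uniform, h=13: θ=87.8° here. β=36.2, B=53.2. 13·36.2/53.2 = 8.8459 → s = 8.8459
radial distance = base radius + s = 43 + 8.8459 = 51.8459

51.8459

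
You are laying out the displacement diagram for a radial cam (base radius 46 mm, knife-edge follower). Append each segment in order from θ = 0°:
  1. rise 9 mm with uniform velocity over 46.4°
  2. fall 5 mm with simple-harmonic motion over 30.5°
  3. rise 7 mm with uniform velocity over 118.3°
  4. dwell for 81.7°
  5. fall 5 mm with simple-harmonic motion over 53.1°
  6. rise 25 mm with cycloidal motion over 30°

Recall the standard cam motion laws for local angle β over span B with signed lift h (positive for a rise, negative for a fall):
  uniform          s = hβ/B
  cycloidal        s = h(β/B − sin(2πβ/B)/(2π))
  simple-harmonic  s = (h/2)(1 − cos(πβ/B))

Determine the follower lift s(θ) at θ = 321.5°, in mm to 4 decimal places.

seg 1 [0°–46.4°] uniform, h=9: full span → s += 9 → s = 9.0000
seg 2 [46.4°–76.9°] simple-harmonic, h=-5: full span → s += -5 → s = 4.0000
seg 3 [76.9°–195.2°] uniform, h=7: full span → s += 7 → s = 11.0000
seg 4 [195.2°–276.9°] dwell: s stays 11.0000
seg 5 [276.9°–330°] simple-harmonic, h=-5: θ=321.5° here. β=44.6, B=53.1. -5/2·(1 − cos(π·0.8399)) = -4.6905 → s = 6.3095

6.3095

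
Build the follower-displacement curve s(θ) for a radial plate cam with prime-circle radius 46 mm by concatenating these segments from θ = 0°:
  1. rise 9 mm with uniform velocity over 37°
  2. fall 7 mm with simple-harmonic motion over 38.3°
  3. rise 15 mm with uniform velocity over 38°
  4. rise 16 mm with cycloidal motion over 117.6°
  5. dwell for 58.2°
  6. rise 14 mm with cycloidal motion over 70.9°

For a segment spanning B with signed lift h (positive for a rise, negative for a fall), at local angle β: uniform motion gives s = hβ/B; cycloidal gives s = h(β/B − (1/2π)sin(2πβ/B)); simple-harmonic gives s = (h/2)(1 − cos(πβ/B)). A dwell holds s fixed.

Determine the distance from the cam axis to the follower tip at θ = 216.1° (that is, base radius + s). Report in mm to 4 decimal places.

seg 1 [0°–37°] uniform, h=9: full span → s += 9 → s = 9.0000
seg 2 [37°–75.3°] simple-harmonic, h=-7: full span → s += -7 → s = 2.0000
seg 3 [75.3°–113.3°] uniform, h=15: full span → s += 15 → s = 17.0000
seg 4 [113.3°–230.9°] cycloidal, h=16: θ=216.1° here. β=102.8, B=117.6. 16·(0.8741 − sin(2π·0.8741)/(2π)) = 15.7966 → s = 32.7966
radial distance = base radius + s = 46 + 32.7966 = 78.7966

78.7966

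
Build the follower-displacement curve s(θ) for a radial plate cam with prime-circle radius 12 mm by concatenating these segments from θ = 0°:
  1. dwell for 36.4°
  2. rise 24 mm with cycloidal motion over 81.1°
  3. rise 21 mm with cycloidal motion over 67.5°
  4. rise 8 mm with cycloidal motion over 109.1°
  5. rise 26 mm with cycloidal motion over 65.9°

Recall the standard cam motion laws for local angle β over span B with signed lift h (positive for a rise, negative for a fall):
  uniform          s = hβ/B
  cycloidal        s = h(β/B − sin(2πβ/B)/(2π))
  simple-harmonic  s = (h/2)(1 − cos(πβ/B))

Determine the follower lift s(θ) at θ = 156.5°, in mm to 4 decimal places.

seg 1 [0°–36.4°] dwell: s stays 0.0000
seg 2 [36.4°–117.5°] cycloidal, h=24: full span → s += 24 → s = 24.0000
seg 3 [117.5°–185°] cycloidal, h=21: θ=156.5° here. β=39, B=67.5. 21·(0.5778 − sin(2π·0.5778)/(2π)) = 13.7024 → s = 37.7024

37.7024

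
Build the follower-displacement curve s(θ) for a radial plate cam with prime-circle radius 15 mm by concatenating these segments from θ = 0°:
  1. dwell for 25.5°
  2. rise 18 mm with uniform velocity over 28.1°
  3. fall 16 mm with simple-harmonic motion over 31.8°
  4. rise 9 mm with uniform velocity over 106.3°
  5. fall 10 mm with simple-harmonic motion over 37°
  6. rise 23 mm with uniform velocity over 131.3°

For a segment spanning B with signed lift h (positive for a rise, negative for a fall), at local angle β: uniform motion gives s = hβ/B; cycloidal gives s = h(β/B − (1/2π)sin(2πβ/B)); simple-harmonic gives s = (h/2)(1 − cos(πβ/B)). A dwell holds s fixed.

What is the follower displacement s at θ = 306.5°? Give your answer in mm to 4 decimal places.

seg 1 [0°–25.5°] dwell: s stays 0.0000
seg 2 [25.5°–53.6°] uniform, h=18: full span → s += 18 → s = 18.0000
seg 3 [53.6°–85.4°] simple-harmonic, h=-16: full span → s += -16 → s = 2.0000
seg 4 [85.4°–191.7°] uniform, h=9: full span → s += 9 → s = 11.0000
seg 5 [191.7°–228.7°] simple-harmonic, h=-10: full span → s += -10 → s = 1.0000
seg 6 [228.7°–360°] uniform, h=23: θ=306.5° here. β=77.8, B=131.3. 23·77.8/131.3 = 13.6283 → s = 14.6283

14.6283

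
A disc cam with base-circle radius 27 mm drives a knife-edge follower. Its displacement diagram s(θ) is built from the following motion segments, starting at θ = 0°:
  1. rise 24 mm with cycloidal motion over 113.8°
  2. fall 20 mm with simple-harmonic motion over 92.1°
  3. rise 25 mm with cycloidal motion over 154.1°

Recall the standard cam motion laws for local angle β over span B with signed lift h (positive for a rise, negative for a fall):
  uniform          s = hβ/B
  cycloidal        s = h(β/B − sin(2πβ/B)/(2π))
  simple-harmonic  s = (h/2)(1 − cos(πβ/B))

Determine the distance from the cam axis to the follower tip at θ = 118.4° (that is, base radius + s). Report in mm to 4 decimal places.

seg 1 [0°–113.8°] cycloidal, h=24: full span → s += 24 → s = 24.0000
seg 2 [113.8°–205.9°] simple-harmonic, h=-20: θ=118.4° here. β=4.6, B=92.1. -20/2·(1 − cos(π·0.0499)) = -0.1228 → s = 23.8772
radial distance = base radius + s = 27 + 23.8772 = 50.8772

50.8772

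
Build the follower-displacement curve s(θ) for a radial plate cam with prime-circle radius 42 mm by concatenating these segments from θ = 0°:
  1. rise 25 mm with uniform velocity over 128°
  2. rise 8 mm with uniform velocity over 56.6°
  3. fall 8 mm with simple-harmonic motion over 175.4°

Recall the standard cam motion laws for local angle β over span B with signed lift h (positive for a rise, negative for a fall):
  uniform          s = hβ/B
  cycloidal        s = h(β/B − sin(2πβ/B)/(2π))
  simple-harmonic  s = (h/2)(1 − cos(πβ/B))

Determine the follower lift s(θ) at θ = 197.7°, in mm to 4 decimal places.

seg 1 [0°–128°] uniform, h=25: full span → s += 25 → s = 25.0000
seg 2 [128°–184.6°] uniform, h=8: full span → s += 8 → s = 33.0000
seg 3 [184.6°–360°] simple-harmonic, h=-8: θ=197.7° here. β=13.1, B=175.4. -8/2·(1 − cos(π·0.0747)) = -0.1096 → s = 32.8904

32.8904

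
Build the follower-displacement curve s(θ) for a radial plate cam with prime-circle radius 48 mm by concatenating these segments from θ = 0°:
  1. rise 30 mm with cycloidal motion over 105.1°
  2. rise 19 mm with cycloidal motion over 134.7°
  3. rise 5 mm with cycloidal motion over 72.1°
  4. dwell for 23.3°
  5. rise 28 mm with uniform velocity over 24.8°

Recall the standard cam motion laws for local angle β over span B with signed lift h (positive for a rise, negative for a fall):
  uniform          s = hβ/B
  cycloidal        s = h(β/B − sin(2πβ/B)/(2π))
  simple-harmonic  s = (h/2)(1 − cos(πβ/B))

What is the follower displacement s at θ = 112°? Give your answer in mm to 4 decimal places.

seg 1 [0°–105.1°] cycloidal, h=30: full span → s += 30 → s = 30.0000
seg 2 [105.1°–239.8°] cycloidal, h=19: θ=112° here. β=6.9, B=134.7. 19·(0.0512 − sin(2π·0.0512)/(2π)) = 0.0167 → s = 30.0167

30.0167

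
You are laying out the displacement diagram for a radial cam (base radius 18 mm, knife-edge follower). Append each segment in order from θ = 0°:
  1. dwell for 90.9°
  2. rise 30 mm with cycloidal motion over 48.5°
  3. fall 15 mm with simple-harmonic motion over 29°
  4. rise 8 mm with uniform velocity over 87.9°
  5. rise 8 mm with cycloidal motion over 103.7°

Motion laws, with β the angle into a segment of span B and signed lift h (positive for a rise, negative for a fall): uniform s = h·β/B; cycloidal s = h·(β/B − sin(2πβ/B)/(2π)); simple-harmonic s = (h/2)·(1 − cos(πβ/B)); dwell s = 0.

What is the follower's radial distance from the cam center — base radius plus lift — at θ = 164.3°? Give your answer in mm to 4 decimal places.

seg 1 [0°–90.9°] dwell: s stays 0.0000
seg 2 [90.9°–139.4°] cycloidal, h=30: full span → s += 30 → s = 30.0000
seg 3 [139.4°–168.4°] simple-harmonic, h=-15: θ=164.3° here. β=24.9, B=29. -15/2·(1 − cos(π·0.8586)) = -14.2723 → s = 15.7277
radial distance = base radius + s = 18 + 15.7277 = 33.7277

33.7277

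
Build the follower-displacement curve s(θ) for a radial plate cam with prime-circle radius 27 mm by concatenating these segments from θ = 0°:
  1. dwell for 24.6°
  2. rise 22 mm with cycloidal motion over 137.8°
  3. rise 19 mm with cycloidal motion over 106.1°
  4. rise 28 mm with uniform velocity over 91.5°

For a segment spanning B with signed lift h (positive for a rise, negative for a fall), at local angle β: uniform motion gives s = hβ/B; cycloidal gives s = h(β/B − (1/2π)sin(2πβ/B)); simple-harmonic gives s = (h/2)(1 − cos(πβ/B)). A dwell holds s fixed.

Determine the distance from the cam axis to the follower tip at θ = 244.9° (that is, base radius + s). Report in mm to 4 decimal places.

seg 1 [0°–24.6°] dwell: s stays 0.0000
seg 2 [24.6°–162.4°] cycloidal, h=22: full span → s += 22 → s = 22.0000
seg 3 [162.4°–268.5°] cycloidal, h=19: θ=244.9° here. β=82.5, B=106.1. 19·(0.7776 − sin(2π·0.7776)/(2π)) = 17.7525 → s = 39.7525
radial distance = base radius + s = 27 + 39.7525 = 66.7525

66.7525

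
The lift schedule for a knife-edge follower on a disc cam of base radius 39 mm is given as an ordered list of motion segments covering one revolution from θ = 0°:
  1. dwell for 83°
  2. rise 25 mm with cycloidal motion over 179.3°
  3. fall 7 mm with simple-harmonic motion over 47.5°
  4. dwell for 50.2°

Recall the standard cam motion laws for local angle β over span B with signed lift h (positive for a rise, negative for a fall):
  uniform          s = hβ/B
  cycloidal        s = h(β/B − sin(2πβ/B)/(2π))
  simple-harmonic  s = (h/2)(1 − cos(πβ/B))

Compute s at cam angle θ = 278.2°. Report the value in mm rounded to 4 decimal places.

seg 1 [0°–83°] dwell: s stays 0.0000
seg 2 [83°–262.3°] cycloidal, h=25: full span → s += 25 → s = 25.0000
seg 3 [262.3°–309.8°] simple-harmonic, h=-7: θ=278.2° here. β=15.9, B=47.5. -7/2·(1 − cos(π·0.3347)) = -1.7634 → s = 23.2366

23.2366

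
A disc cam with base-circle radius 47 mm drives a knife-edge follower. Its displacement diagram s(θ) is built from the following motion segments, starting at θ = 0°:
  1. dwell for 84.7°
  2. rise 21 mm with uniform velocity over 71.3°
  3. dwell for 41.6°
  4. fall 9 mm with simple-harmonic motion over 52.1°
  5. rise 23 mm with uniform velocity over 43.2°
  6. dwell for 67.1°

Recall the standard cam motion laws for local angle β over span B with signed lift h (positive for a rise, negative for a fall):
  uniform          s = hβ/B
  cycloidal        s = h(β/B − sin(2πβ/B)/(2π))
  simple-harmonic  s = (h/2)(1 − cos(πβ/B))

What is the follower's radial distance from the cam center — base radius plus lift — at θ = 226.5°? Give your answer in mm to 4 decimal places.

seg 1 [0°–84.7°] dwell: s stays 0.0000
seg 2 [84.7°–156°] uniform, h=21: full span → s += 21 → s = 21.0000
seg 3 [156°–197.6°] dwell: s stays 21.0000
seg 4 [197.6°–249.7°] simple-harmonic, h=-9: θ=226.5° here. β=28.9, B=52.1. -9/2·(1 − cos(π·0.5547)) = -5.2695 → s = 15.7305
radial distance = base radius + s = 47 + 15.7305 = 62.7305

62.7305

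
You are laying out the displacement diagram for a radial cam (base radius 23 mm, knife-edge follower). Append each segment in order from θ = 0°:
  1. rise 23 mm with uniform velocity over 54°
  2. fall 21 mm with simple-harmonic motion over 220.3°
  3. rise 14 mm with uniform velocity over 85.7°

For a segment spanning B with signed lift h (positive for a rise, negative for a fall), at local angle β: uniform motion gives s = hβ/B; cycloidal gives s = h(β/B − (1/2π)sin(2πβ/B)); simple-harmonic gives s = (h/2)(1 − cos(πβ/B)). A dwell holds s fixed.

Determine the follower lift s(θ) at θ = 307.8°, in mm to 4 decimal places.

seg 1 [0°–54°] uniform, h=23: full span → s += 23 → s = 23.0000
seg 2 [54°–274.3°] simple-harmonic, h=-21: full span → s += -21 → s = 2.0000
seg 3 [274.3°–360°] uniform, h=14: θ=307.8° here. β=33.5, B=85.7. 14·33.5/85.7 = 5.4726 → s = 7.4726

7.4726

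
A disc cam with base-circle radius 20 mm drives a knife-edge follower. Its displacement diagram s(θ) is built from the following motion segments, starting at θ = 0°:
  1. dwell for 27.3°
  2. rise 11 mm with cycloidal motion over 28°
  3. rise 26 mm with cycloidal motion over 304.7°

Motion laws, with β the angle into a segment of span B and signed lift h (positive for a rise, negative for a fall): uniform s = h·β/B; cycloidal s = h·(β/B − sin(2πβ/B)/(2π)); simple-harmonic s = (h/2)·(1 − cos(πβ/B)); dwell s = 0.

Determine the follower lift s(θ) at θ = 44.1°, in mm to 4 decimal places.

seg 1 [0°–27.3°] dwell: s stays 0.0000
seg 2 [27.3°–55.3°] cycloidal, h=11: θ=44.1° here. β=16.8, B=28. 11·(0.6000 − sin(2π·0.6000)/(2π)) = 7.6290 → s = 7.6290

7.6290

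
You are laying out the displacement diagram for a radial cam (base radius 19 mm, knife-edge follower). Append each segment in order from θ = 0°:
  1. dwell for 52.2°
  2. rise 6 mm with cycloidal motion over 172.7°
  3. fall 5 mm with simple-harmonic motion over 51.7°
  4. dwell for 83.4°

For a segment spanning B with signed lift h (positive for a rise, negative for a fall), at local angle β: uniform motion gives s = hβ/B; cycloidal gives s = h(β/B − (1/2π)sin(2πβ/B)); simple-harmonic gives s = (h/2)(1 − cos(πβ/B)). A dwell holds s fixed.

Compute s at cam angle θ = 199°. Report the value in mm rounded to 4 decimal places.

seg 1 [0°–52.2°] dwell: s stays 0.0000
seg 2 [52.2°–224.9°] cycloidal, h=6: θ=199° here. β=146.8, B=172.7. 6·(0.8500 − sin(2π·0.8500)/(2π)) = 5.8726 → s = 5.8726

5.8726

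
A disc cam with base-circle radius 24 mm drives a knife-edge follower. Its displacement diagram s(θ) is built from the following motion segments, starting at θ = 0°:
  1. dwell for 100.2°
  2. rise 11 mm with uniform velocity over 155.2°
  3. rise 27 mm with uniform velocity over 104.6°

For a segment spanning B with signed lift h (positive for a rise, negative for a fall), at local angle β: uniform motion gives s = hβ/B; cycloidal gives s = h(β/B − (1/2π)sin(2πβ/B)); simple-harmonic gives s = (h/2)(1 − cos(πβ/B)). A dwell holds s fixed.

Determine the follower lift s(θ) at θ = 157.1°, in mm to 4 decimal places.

seg 1 [0°–100.2°] dwell: s stays 0.0000
seg 2 [100.2°–255.4°] uniform, h=11: θ=157.1° here. β=56.9, B=155.2. 11·56.9/155.2 = 4.0329 → s = 4.0329

4.0329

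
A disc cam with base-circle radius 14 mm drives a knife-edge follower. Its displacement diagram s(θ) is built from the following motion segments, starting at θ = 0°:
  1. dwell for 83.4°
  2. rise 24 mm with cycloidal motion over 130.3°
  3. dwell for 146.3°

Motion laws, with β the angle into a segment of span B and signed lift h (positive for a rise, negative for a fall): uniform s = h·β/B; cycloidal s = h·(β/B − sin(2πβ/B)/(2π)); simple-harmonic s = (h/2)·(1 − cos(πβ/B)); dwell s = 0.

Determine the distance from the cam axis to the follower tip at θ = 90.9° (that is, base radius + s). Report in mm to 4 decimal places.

seg 1 [0°–83.4°] dwell: s stays 0.0000
seg 2 [83.4°–213.7°] cycloidal, h=24: θ=90.9° here. β=7.5, B=130.3. 24·(0.0576 − sin(2π·0.0576)/(2π)) = 0.0299 → s = 0.0299
radial distance = base radius + s = 14 + 0.0299 = 14.0299

14.0299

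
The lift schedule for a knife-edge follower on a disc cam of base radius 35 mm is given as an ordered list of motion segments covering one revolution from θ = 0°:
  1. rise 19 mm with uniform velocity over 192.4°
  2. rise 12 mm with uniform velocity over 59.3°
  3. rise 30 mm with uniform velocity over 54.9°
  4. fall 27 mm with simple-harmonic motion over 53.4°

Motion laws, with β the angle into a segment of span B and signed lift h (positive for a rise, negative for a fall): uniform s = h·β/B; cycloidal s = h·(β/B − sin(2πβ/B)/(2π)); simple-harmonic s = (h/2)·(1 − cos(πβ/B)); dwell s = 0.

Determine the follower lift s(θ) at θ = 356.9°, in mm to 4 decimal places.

seg 1 [0°–192.4°] uniform, h=19: full span → s += 19 → s = 19.0000
seg 2 [192.4°–251.7°] uniform, h=12: full span → s += 12 → s = 31.0000
seg 3 [251.7°–306.6°] uniform, h=30: full span → s += 30 → s = 61.0000
seg 4 [306.6°–360°] simple-harmonic, h=-27: θ=356.9° here. β=50.3, B=53.4. -27/2·(1 − cos(π·0.9419)) = -26.7761 → s = 34.2239

34.2239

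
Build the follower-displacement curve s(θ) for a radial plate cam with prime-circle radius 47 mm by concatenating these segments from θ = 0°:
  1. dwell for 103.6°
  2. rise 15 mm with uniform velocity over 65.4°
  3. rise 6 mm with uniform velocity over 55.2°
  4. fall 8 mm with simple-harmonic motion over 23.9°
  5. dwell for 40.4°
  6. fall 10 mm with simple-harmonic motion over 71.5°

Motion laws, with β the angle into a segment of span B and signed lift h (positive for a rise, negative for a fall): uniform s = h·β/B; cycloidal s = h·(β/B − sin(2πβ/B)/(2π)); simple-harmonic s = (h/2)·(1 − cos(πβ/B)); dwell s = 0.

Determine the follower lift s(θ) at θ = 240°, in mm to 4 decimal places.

seg 1 [0°–103.6°] dwell: s stays 0.0000
seg 2 [103.6°–169°] uniform, h=15: full span → s += 15 → s = 15.0000
seg 3 [169°–224.2°] uniform, h=6: full span → s += 6 → s = 21.0000
seg 4 [224.2°–248.1°] simple-harmonic, h=-8: θ=240° here. β=15.8, B=23.9. -8/2·(1 − cos(π·0.6611)) = -5.9390 → s = 15.0610

15.0610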